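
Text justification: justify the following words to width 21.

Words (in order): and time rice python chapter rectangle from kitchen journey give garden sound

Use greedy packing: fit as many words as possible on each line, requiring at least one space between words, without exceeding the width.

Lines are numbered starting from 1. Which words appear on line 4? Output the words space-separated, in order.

Answer: give garden sound

Derivation:
Line 1: ['and', 'time', 'rice', 'python'] (min_width=20, slack=1)
Line 2: ['chapter', 'rectangle'] (min_width=17, slack=4)
Line 3: ['from', 'kitchen', 'journey'] (min_width=20, slack=1)
Line 4: ['give', 'garden', 'sound'] (min_width=17, slack=4)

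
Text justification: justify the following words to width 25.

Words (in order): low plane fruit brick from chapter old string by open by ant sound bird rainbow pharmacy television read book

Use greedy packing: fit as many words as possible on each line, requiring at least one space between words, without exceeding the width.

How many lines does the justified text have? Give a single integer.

Line 1: ['low', 'plane', 'fruit', 'brick'] (min_width=21, slack=4)
Line 2: ['from', 'chapter', 'old', 'string'] (min_width=23, slack=2)
Line 3: ['by', 'open', 'by', 'ant', 'sound', 'bird'] (min_width=25, slack=0)
Line 4: ['rainbow', 'pharmacy'] (min_width=16, slack=9)
Line 5: ['television', 'read', 'book'] (min_width=20, slack=5)
Total lines: 5

Answer: 5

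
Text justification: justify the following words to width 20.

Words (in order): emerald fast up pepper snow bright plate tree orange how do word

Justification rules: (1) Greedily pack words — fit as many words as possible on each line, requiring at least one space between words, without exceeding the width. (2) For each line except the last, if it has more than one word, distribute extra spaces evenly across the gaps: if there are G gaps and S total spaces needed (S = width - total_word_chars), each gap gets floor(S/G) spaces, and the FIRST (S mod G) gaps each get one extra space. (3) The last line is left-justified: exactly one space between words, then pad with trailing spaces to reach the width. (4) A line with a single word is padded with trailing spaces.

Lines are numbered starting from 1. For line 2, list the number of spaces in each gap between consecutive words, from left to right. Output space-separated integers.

Answer: 2 2

Derivation:
Line 1: ['emerald', 'fast', 'up'] (min_width=15, slack=5)
Line 2: ['pepper', 'snow', 'bright'] (min_width=18, slack=2)
Line 3: ['plate', 'tree', 'orange'] (min_width=17, slack=3)
Line 4: ['how', 'do', 'word'] (min_width=11, slack=9)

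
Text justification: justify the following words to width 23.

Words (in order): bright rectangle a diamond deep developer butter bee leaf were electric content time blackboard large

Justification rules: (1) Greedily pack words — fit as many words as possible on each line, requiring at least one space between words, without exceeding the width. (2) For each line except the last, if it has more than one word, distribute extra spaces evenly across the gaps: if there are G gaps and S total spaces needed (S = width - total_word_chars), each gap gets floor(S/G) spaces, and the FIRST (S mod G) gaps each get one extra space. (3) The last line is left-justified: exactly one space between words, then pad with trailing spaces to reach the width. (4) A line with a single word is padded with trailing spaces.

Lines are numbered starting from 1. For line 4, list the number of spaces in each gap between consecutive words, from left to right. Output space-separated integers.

Answer: 2 2

Derivation:
Line 1: ['bright', 'rectangle', 'a'] (min_width=18, slack=5)
Line 2: ['diamond', 'deep', 'developer'] (min_width=22, slack=1)
Line 3: ['butter', 'bee', 'leaf', 'were'] (min_width=20, slack=3)
Line 4: ['electric', 'content', 'time'] (min_width=21, slack=2)
Line 5: ['blackboard', 'large'] (min_width=16, slack=7)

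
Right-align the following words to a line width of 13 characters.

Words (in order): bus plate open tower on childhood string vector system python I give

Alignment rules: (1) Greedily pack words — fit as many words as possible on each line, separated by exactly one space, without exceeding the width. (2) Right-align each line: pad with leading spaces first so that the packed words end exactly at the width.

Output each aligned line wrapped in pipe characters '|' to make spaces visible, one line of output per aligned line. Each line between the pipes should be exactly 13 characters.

Answer: |    bus plate|
|open tower on|
|    childhood|
|string vector|
|system python|
|       I give|

Derivation:
Line 1: ['bus', 'plate'] (min_width=9, slack=4)
Line 2: ['open', 'tower', 'on'] (min_width=13, slack=0)
Line 3: ['childhood'] (min_width=9, slack=4)
Line 4: ['string', 'vector'] (min_width=13, slack=0)
Line 5: ['system', 'python'] (min_width=13, slack=0)
Line 6: ['I', 'give'] (min_width=6, slack=7)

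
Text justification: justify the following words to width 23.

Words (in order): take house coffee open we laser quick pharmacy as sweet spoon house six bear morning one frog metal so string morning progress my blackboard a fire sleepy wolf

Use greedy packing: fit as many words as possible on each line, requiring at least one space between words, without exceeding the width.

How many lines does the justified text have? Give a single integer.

Line 1: ['take', 'house', 'coffee', 'open'] (min_width=22, slack=1)
Line 2: ['we', 'laser', 'quick', 'pharmacy'] (min_width=23, slack=0)
Line 3: ['as', 'sweet', 'spoon', 'house'] (min_width=20, slack=3)
Line 4: ['six', 'bear', 'morning', 'one'] (min_width=20, slack=3)
Line 5: ['frog', 'metal', 'so', 'string'] (min_width=20, slack=3)
Line 6: ['morning', 'progress', 'my'] (min_width=19, slack=4)
Line 7: ['blackboard', 'a', 'fire'] (min_width=17, slack=6)
Line 8: ['sleepy', 'wolf'] (min_width=11, slack=12)
Total lines: 8

Answer: 8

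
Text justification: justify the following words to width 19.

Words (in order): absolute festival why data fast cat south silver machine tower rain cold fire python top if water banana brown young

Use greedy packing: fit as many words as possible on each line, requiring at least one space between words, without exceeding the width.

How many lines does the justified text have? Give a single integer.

Line 1: ['absolute', 'festival'] (min_width=17, slack=2)
Line 2: ['why', 'data', 'fast', 'cat'] (min_width=17, slack=2)
Line 3: ['south', 'silver'] (min_width=12, slack=7)
Line 4: ['machine', 'tower', 'rain'] (min_width=18, slack=1)
Line 5: ['cold', 'fire', 'python'] (min_width=16, slack=3)
Line 6: ['top', 'if', 'water', 'banana'] (min_width=19, slack=0)
Line 7: ['brown', 'young'] (min_width=11, slack=8)
Total lines: 7

Answer: 7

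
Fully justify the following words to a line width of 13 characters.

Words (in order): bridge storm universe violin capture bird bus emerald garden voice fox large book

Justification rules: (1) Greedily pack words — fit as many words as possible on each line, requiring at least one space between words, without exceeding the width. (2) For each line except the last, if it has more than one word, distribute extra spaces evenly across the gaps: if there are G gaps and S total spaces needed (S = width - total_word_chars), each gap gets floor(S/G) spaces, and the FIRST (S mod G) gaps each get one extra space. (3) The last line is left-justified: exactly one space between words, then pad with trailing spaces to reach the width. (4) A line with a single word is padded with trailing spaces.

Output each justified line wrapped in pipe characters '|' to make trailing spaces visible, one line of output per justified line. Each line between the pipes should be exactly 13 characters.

Answer: |bridge  storm|
|universe     |
|violin       |
|capture  bird|
|bus   emerald|
|garden  voice|
|fox     large|
|book         |

Derivation:
Line 1: ['bridge', 'storm'] (min_width=12, slack=1)
Line 2: ['universe'] (min_width=8, slack=5)
Line 3: ['violin'] (min_width=6, slack=7)
Line 4: ['capture', 'bird'] (min_width=12, slack=1)
Line 5: ['bus', 'emerald'] (min_width=11, slack=2)
Line 6: ['garden', 'voice'] (min_width=12, slack=1)
Line 7: ['fox', 'large'] (min_width=9, slack=4)
Line 8: ['book'] (min_width=4, slack=9)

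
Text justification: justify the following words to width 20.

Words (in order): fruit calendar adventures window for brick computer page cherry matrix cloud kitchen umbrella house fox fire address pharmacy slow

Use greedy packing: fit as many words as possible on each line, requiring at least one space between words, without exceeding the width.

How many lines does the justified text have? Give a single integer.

Answer: 8

Derivation:
Line 1: ['fruit', 'calendar'] (min_width=14, slack=6)
Line 2: ['adventures', 'window'] (min_width=17, slack=3)
Line 3: ['for', 'brick', 'computer'] (min_width=18, slack=2)
Line 4: ['page', 'cherry', 'matrix'] (min_width=18, slack=2)
Line 5: ['cloud', 'kitchen'] (min_width=13, slack=7)
Line 6: ['umbrella', 'house', 'fox'] (min_width=18, slack=2)
Line 7: ['fire', 'address'] (min_width=12, slack=8)
Line 8: ['pharmacy', 'slow'] (min_width=13, slack=7)
Total lines: 8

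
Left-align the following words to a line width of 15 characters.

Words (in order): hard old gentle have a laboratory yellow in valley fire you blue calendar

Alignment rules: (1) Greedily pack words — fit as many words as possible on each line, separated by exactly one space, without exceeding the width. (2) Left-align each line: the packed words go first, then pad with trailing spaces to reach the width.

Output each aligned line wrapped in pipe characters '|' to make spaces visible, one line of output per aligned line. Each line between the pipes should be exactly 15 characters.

Line 1: ['hard', 'old', 'gentle'] (min_width=15, slack=0)
Line 2: ['have', 'a'] (min_width=6, slack=9)
Line 3: ['laboratory'] (min_width=10, slack=5)
Line 4: ['yellow', 'in'] (min_width=9, slack=6)
Line 5: ['valley', 'fire', 'you'] (min_width=15, slack=0)
Line 6: ['blue', 'calendar'] (min_width=13, slack=2)

Answer: |hard old gentle|
|have a         |
|laboratory     |
|yellow in      |
|valley fire you|
|blue calendar  |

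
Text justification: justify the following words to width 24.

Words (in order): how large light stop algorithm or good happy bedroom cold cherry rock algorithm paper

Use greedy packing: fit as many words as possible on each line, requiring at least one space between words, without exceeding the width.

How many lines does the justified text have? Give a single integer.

Answer: 4

Derivation:
Line 1: ['how', 'large', 'light', 'stop'] (min_width=20, slack=4)
Line 2: ['algorithm', 'or', 'good', 'happy'] (min_width=23, slack=1)
Line 3: ['bedroom', 'cold', 'cherry', 'rock'] (min_width=24, slack=0)
Line 4: ['algorithm', 'paper'] (min_width=15, slack=9)
Total lines: 4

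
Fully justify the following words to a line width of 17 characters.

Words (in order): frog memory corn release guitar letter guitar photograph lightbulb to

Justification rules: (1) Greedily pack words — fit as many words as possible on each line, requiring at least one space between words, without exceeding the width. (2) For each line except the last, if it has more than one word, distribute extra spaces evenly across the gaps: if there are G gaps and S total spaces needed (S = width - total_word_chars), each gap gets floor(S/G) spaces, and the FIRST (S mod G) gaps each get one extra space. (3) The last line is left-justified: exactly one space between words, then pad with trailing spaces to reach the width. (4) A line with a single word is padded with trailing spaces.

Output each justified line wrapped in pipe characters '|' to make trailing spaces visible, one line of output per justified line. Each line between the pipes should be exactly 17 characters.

Answer: |frog  memory corn|
|release    guitar|
|letter     guitar|
|photograph       |
|lightbulb to     |

Derivation:
Line 1: ['frog', 'memory', 'corn'] (min_width=16, slack=1)
Line 2: ['release', 'guitar'] (min_width=14, slack=3)
Line 3: ['letter', 'guitar'] (min_width=13, slack=4)
Line 4: ['photograph'] (min_width=10, slack=7)
Line 5: ['lightbulb', 'to'] (min_width=12, slack=5)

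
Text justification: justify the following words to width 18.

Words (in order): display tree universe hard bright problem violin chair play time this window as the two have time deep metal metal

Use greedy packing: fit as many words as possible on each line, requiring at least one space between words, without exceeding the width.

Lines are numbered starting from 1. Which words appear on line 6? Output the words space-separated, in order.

Answer: as the two have

Derivation:
Line 1: ['display', 'tree'] (min_width=12, slack=6)
Line 2: ['universe', 'hard'] (min_width=13, slack=5)
Line 3: ['bright', 'problem'] (min_width=14, slack=4)
Line 4: ['violin', 'chair', 'play'] (min_width=17, slack=1)
Line 5: ['time', 'this', 'window'] (min_width=16, slack=2)
Line 6: ['as', 'the', 'two', 'have'] (min_width=15, slack=3)
Line 7: ['time', 'deep', 'metal'] (min_width=15, slack=3)
Line 8: ['metal'] (min_width=5, slack=13)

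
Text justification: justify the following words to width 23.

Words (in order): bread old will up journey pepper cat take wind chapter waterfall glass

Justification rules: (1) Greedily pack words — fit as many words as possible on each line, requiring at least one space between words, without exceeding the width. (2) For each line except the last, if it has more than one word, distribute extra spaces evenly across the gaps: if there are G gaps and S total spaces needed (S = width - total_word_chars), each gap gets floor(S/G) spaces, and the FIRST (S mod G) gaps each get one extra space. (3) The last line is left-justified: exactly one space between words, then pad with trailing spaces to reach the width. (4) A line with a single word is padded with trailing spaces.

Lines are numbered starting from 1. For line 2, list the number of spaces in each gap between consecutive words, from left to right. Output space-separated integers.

Answer: 1 1 1

Derivation:
Line 1: ['bread', 'old', 'will', 'up'] (min_width=17, slack=6)
Line 2: ['journey', 'pepper', 'cat', 'take'] (min_width=23, slack=0)
Line 3: ['wind', 'chapter', 'waterfall'] (min_width=22, slack=1)
Line 4: ['glass'] (min_width=5, slack=18)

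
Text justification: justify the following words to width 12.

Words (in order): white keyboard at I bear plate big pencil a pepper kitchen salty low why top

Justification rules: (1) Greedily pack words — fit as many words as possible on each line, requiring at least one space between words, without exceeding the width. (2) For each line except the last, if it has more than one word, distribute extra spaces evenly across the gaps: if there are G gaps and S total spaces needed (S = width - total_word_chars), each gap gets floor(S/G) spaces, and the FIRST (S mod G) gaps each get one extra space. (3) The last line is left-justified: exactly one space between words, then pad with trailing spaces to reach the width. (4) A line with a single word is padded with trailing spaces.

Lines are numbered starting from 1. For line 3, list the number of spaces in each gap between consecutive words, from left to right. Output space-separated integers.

Answer: 1 1

Derivation:
Line 1: ['white'] (min_width=5, slack=7)
Line 2: ['keyboard', 'at'] (min_width=11, slack=1)
Line 3: ['I', 'bear', 'plate'] (min_width=12, slack=0)
Line 4: ['big', 'pencil', 'a'] (min_width=12, slack=0)
Line 5: ['pepper'] (min_width=6, slack=6)
Line 6: ['kitchen'] (min_width=7, slack=5)
Line 7: ['salty', 'low'] (min_width=9, slack=3)
Line 8: ['why', 'top'] (min_width=7, slack=5)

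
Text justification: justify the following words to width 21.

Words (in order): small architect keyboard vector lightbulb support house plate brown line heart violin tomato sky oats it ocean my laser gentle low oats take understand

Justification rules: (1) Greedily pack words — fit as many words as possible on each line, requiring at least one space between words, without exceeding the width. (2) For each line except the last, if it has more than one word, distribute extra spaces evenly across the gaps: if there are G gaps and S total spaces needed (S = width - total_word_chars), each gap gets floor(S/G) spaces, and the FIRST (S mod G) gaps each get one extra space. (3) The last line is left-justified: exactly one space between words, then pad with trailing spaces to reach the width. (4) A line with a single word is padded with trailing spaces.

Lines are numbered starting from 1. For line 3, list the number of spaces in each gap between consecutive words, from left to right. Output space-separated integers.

Line 1: ['small', 'architect'] (min_width=15, slack=6)
Line 2: ['keyboard', 'vector'] (min_width=15, slack=6)
Line 3: ['lightbulb', 'support'] (min_width=17, slack=4)
Line 4: ['house', 'plate', 'brown'] (min_width=17, slack=4)
Line 5: ['line', 'heart', 'violin'] (min_width=17, slack=4)
Line 6: ['tomato', 'sky', 'oats', 'it'] (min_width=18, slack=3)
Line 7: ['ocean', 'my', 'laser', 'gentle'] (min_width=21, slack=0)
Line 8: ['low', 'oats', 'take'] (min_width=13, slack=8)
Line 9: ['understand'] (min_width=10, slack=11)

Answer: 5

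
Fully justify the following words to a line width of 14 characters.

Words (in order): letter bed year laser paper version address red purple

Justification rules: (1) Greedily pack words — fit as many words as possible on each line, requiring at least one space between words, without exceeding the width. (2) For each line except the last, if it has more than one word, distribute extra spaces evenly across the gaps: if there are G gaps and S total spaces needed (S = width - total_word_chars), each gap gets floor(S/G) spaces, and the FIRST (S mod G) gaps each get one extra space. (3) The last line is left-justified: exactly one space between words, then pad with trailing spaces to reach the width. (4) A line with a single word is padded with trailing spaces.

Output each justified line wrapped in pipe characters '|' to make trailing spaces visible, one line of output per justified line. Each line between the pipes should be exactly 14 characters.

Answer: |letter     bed|
|year     laser|
|paper  version|
|address    red|
|purple        |

Derivation:
Line 1: ['letter', 'bed'] (min_width=10, slack=4)
Line 2: ['year', 'laser'] (min_width=10, slack=4)
Line 3: ['paper', 'version'] (min_width=13, slack=1)
Line 4: ['address', 'red'] (min_width=11, slack=3)
Line 5: ['purple'] (min_width=6, slack=8)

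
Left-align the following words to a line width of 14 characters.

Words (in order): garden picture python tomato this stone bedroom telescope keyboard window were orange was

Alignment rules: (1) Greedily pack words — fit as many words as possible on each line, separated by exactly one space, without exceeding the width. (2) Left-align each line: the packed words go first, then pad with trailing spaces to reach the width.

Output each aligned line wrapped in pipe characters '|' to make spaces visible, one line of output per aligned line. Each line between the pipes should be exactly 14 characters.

Line 1: ['garden', 'picture'] (min_width=14, slack=0)
Line 2: ['python', 'tomato'] (min_width=13, slack=1)
Line 3: ['this', 'stone'] (min_width=10, slack=4)
Line 4: ['bedroom'] (min_width=7, slack=7)
Line 5: ['telescope'] (min_width=9, slack=5)
Line 6: ['keyboard'] (min_width=8, slack=6)
Line 7: ['window', 'were'] (min_width=11, slack=3)
Line 8: ['orange', 'was'] (min_width=10, slack=4)

Answer: |garden picture|
|python tomato |
|this stone    |
|bedroom       |
|telescope     |
|keyboard      |
|window were   |
|orange was    |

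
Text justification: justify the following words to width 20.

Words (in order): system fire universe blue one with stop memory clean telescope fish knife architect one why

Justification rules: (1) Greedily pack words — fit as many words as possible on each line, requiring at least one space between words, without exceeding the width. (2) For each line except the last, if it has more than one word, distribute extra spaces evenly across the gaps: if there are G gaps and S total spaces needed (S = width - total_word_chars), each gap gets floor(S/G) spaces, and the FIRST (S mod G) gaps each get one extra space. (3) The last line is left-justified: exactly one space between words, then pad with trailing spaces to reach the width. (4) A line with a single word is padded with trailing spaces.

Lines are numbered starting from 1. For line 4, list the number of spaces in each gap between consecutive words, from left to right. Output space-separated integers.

Line 1: ['system', 'fire', 'universe'] (min_width=20, slack=0)
Line 2: ['blue', 'one', 'with', 'stop'] (min_width=18, slack=2)
Line 3: ['memory', 'clean'] (min_width=12, slack=8)
Line 4: ['telescope', 'fish', 'knife'] (min_width=20, slack=0)
Line 5: ['architect', 'one', 'why'] (min_width=17, slack=3)

Answer: 1 1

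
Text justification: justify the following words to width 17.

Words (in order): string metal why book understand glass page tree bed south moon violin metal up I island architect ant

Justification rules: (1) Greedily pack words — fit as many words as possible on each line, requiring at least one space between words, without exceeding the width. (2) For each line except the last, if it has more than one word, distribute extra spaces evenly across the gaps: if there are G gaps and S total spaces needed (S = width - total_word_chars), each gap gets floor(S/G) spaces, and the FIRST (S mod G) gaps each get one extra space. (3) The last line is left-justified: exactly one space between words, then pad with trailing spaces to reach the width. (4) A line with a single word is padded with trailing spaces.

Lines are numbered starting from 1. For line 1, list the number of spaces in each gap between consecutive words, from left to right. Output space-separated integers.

Line 1: ['string', 'metal', 'why'] (min_width=16, slack=1)
Line 2: ['book', 'understand'] (min_width=15, slack=2)
Line 3: ['glass', 'page', 'tree'] (min_width=15, slack=2)
Line 4: ['bed', 'south', 'moon'] (min_width=14, slack=3)
Line 5: ['violin', 'metal', 'up', 'I'] (min_width=17, slack=0)
Line 6: ['island', 'architect'] (min_width=16, slack=1)
Line 7: ['ant'] (min_width=3, slack=14)

Answer: 2 1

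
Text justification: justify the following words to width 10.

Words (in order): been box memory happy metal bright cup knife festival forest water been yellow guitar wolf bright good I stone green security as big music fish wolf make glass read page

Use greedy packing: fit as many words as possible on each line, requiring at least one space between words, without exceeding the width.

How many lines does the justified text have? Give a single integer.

Answer: 22

Derivation:
Line 1: ['been', 'box'] (min_width=8, slack=2)
Line 2: ['memory'] (min_width=6, slack=4)
Line 3: ['happy'] (min_width=5, slack=5)
Line 4: ['metal'] (min_width=5, slack=5)
Line 5: ['bright', 'cup'] (min_width=10, slack=0)
Line 6: ['knife'] (min_width=5, slack=5)
Line 7: ['festival'] (min_width=8, slack=2)
Line 8: ['forest'] (min_width=6, slack=4)
Line 9: ['water', 'been'] (min_width=10, slack=0)
Line 10: ['yellow'] (min_width=6, slack=4)
Line 11: ['guitar'] (min_width=6, slack=4)
Line 12: ['wolf'] (min_width=4, slack=6)
Line 13: ['bright'] (min_width=6, slack=4)
Line 14: ['good', 'I'] (min_width=6, slack=4)
Line 15: ['stone'] (min_width=5, slack=5)
Line 16: ['green'] (min_width=5, slack=5)
Line 17: ['security'] (min_width=8, slack=2)
Line 18: ['as', 'big'] (min_width=6, slack=4)
Line 19: ['music', 'fish'] (min_width=10, slack=0)
Line 20: ['wolf', 'make'] (min_width=9, slack=1)
Line 21: ['glass', 'read'] (min_width=10, slack=0)
Line 22: ['page'] (min_width=4, slack=6)
Total lines: 22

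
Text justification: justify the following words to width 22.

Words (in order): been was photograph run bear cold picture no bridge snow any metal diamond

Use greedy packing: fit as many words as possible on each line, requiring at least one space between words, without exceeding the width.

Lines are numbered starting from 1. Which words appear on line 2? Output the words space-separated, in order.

Line 1: ['been', 'was', 'photograph'] (min_width=19, slack=3)
Line 2: ['run', 'bear', 'cold', 'picture'] (min_width=21, slack=1)
Line 3: ['no', 'bridge', 'snow', 'any'] (min_width=18, slack=4)
Line 4: ['metal', 'diamond'] (min_width=13, slack=9)

Answer: run bear cold picture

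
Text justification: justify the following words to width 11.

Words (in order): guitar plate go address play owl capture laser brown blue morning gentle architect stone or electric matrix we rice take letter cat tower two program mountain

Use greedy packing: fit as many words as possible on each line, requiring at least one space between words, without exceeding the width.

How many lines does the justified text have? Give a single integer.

Line 1: ['guitar'] (min_width=6, slack=5)
Line 2: ['plate', 'go'] (min_width=8, slack=3)
Line 3: ['address'] (min_width=7, slack=4)
Line 4: ['play', 'owl'] (min_width=8, slack=3)
Line 5: ['capture'] (min_width=7, slack=4)
Line 6: ['laser', 'brown'] (min_width=11, slack=0)
Line 7: ['blue'] (min_width=4, slack=7)
Line 8: ['morning'] (min_width=7, slack=4)
Line 9: ['gentle'] (min_width=6, slack=5)
Line 10: ['architect'] (min_width=9, slack=2)
Line 11: ['stone', 'or'] (min_width=8, slack=3)
Line 12: ['electric'] (min_width=8, slack=3)
Line 13: ['matrix', 'we'] (min_width=9, slack=2)
Line 14: ['rice', 'take'] (min_width=9, slack=2)
Line 15: ['letter', 'cat'] (min_width=10, slack=1)
Line 16: ['tower', 'two'] (min_width=9, slack=2)
Line 17: ['program'] (min_width=7, slack=4)
Line 18: ['mountain'] (min_width=8, slack=3)
Total lines: 18

Answer: 18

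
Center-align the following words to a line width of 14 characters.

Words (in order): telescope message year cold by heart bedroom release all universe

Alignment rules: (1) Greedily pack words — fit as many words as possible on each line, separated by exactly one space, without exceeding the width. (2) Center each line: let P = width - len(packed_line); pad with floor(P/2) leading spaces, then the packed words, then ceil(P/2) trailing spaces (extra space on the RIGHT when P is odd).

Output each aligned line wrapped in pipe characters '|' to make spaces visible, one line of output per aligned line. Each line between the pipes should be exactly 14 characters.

Answer: |  telescope   |
| message year |
|cold by heart |
|   bedroom    |
| release all  |
|   universe   |

Derivation:
Line 1: ['telescope'] (min_width=9, slack=5)
Line 2: ['message', 'year'] (min_width=12, slack=2)
Line 3: ['cold', 'by', 'heart'] (min_width=13, slack=1)
Line 4: ['bedroom'] (min_width=7, slack=7)
Line 5: ['release', 'all'] (min_width=11, slack=3)
Line 6: ['universe'] (min_width=8, slack=6)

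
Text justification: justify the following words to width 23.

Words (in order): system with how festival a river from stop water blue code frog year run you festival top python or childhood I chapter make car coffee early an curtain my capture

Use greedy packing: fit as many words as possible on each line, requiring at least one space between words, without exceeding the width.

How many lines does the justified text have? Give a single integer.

Answer: 8

Derivation:
Line 1: ['system', 'with', 'how'] (min_width=15, slack=8)
Line 2: ['festival', 'a', 'river', 'from'] (min_width=21, slack=2)
Line 3: ['stop', 'water', 'blue', 'code'] (min_width=20, slack=3)
Line 4: ['frog', 'year', 'run', 'you'] (min_width=17, slack=6)
Line 5: ['festival', 'top', 'python', 'or'] (min_width=22, slack=1)
Line 6: ['childhood', 'I', 'chapter'] (min_width=19, slack=4)
Line 7: ['make', 'car', 'coffee', 'early'] (min_width=21, slack=2)
Line 8: ['an', 'curtain', 'my', 'capture'] (min_width=21, slack=2)
Total lines: 8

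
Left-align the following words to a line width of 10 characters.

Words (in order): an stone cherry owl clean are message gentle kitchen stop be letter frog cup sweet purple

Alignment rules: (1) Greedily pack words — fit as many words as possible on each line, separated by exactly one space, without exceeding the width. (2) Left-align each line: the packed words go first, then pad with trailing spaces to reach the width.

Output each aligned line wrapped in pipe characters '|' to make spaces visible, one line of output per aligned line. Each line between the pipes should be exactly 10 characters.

Answer: |an stone  |
|cherry owl|
|clean are |
|message   |
|gentle    |
|kitchen   |
|stop be   |
|letter    |
|frog cup  |
|sweet     |
|purple    |

Derivation:
Line 1: ['an', 'stone'] (min_width=8, slack=2)
Line 2: ['cherry', 'owl'] (min_width=10, slack=0)
Line 3: ['clean', 'are'] (min_width=9, slack=1)
Line 4: ['message'] (min_width=7, slack=3)
Line 5: ['gentle'] (min_width=6, slack=4)
Line 6: ['kitchen'] (min_width=7, slack=3)
Line 7: ['stop', 'be'] (min_width=7, slack=3)
Line 8: ['letter'] (min_width=6, slack=4)
Line 9: ['frog', 'cup'] (min_width=8, slack=2)
Line 10: ['sweet'] (min_width=5, slack=5)
Line 11: ['purple'] (min_width=6, slack=4)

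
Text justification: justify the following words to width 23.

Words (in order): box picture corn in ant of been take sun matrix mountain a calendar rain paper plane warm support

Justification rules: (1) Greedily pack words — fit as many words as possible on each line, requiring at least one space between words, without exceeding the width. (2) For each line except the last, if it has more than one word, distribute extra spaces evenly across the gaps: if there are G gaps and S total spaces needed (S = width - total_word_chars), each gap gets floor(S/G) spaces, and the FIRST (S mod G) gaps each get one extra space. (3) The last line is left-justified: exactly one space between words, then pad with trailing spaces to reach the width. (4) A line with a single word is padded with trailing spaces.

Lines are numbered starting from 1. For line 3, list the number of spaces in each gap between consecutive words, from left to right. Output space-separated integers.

Line 1: ['box', 'picture', 'corn', 'in', 'ant'] (min_width=23, slack=0)
Line 2: ['of', 'been', 'take', 'sun', 'matrix'] (min_width=23, slack=0)
Line 3: ['mountain', 'a', 'calendar'] (min_width=19, slack=4)
Line 4: ['rain', 'paper', 'plane', 'warm'] (min_width=21, slack=2)
Line 5: ['support'] (min_width=7, slack=16)

Answer: 3 3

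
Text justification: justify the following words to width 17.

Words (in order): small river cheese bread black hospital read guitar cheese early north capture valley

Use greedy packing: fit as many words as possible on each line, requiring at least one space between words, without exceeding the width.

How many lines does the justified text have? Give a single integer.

Answer: 7

Derivation:
Line 1: ['small', 'river'] (min_width=11, slack=6)
Line 2: ['cheese', 'bread'] (min_width=12, slack=5)
Line 3: ['black', 'hospital'] (min_width=14, slack=3)
Line 4: ['read', 'guitar'] (min_width=11, slack=6)
Line 5: ['cheese', 'early'] (min_width=12, slack=5)
Line 6: ['north', 'capture'] (min_width=13, slack=4)
Line 7: ['valley'] (min_width=6, slack=11)
Total lines: 7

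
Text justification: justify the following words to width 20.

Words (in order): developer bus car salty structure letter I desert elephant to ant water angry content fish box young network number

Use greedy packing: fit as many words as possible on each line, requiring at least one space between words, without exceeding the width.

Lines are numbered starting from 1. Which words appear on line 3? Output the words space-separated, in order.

Answer: letter I desert

Derivation:
Line 1: ['developer', 'bus', 'car'] (min_width=17, slack=3)
Line 2: ['salty', 'structure'] (min_width=15, slack=5)
Line 3: ['letter', 'I', 'desert'] (min_width=15, slack=5)
Line 4: ['elephant', 'to', 'ant'] (min_width=15, slack=5)
Line 5: ['water', 'angry', 'content'] (min_width=19, slack=1)
Line 6: ['fish', 'box', 'young'] (min_width=14, slack=6)
Line 7: ['network', 'number'] (min_width=14, slack=6)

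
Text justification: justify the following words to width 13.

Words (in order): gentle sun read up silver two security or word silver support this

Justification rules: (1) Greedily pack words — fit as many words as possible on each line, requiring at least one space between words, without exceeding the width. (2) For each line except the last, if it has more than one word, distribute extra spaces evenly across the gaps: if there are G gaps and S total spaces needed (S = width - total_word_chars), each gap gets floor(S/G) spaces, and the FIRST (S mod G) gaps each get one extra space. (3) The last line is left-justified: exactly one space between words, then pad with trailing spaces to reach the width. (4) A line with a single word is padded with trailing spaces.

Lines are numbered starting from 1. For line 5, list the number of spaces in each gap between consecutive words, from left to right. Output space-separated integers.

Line 1: ['gentle', 'sun'] (min_width=10, slack=3)
Line 2: ['read', 'up'] (min_width=7, slack=6)
Line 3: ['silver', 'two'] (min_width=10, slack=3)
Line 4: ['security', 'or'] (min_width=11, slack=2)
Line 5: ['word', 'silver'] (min_width=11, slack=2)
Line 6: ['support', 'this'] (min_width=12, slack=1)

Answer: 3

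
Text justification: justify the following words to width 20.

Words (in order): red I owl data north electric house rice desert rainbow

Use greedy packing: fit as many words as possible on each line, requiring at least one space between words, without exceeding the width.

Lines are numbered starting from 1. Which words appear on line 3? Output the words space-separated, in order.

Line 1: ['red', 'I', 'owl', 'data', 'north'] (min_width=20, slack=0)
Line 2: ['electric', 'house', 'rice'] (min_width=19, slack=1)
Line 3: ['desert', 'rainbow'] (min_width=14, slack=6)

Answer: desert rainbow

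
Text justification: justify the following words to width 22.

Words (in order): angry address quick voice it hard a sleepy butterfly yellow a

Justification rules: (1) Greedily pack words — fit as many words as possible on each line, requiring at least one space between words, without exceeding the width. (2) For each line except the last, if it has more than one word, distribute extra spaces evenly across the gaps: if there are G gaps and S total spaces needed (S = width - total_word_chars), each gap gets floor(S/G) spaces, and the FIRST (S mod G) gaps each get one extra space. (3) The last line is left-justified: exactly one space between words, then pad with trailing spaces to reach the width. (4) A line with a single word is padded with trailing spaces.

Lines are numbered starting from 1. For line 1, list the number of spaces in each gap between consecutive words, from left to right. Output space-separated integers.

Answer: 3 2

Derivation:
Line 1: ['angry', 'address', 'quick'] (min_width=19, slack=3)
Line 2: ['voice', 'it', 'hard', 'a', 'sleepy'] (min_width=22, slack=0)
Line 3: ['butterfly', 'yellow', 'a'] (min_width=18, slack=4)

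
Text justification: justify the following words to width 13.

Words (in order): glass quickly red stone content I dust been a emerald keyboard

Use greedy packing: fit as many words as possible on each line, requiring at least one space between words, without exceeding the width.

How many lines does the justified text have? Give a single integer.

Line 1: ['glass', 'quickly'] (min_width=13, slack=0)
Line 2: ['red', 'stone'] (min_width=9, slack=4)
Line 3: ['content', 'I'] (min_width=9, slack=4)
Line 4: ['dust', 'been', 'a'] (min_width=11, slack=2)
Line 5: ['emerald'] (min_width=7, slack=6)
Line 6: ['keyboard'] (min_width=8, slack=5)
Total lines: 6

Answer: 6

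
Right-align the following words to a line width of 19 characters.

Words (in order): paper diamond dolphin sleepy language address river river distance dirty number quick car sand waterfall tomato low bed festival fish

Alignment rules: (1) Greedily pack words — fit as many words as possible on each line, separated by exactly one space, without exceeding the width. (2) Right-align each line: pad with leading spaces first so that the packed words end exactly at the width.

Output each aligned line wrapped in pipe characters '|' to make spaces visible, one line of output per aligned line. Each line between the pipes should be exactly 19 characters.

Answer: |      paper diamond|
|     dolphin sleepy|
|   language address|
|        river river|
|     distance dirty|
|   number quick car|
|     sand waterfall|
|     tomato low bed|
|      festival fish|

Derivation:
Line 1: ['paper', 'diamond'] (min_width=13, slack=6)
Line 2: ['dolphin', 'sleepy'] (min_width=14, slack=5)
Line 3: ['language', 'address'] (min_width=16, slack=3)
Line 4: ['river', 'river'] (min_width=11, slack=8)
Line 5: ['distance', 'dirty'] (min_width=14, slack=5)
Line 6: ['number', 'quick', 'car'] (min_width=16, slack=3)
Line 7: ['sand', 'waterfall'] (min_width=14, slack=5)
Line 8: ['tomato', 'low', 'bed'] (min_width=14, slack=5)
Line 9: ['festival', 'fish'] (min_width=13, slack=6)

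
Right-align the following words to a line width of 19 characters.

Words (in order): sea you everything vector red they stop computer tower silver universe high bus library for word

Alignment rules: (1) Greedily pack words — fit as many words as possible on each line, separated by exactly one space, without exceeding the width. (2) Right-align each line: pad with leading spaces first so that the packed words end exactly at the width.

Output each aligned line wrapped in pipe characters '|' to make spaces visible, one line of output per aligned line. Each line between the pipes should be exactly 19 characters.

Line 1: ['sea', 'you', 'everything'] (min_width=18, slack=1)
Line 2: ['vector', 'red', 'they'] (min_width=15, slack=4)
Line 3: ['stop', 'computer', 'tower'] (min_width=19, slack=0)
Line 4: ['silver', 'universe'] (min_width=15, slack=4)
Line 5: ['high', 'bus', 'library'] (min_width=16, slack=3)
Line 6: ['for', 'word'] (min_width=8, slack=11)

Answer: | sea you everything|
|    vector red they|
|stop computer tower|
|    silver universe|
|   high bus library|
|           for word|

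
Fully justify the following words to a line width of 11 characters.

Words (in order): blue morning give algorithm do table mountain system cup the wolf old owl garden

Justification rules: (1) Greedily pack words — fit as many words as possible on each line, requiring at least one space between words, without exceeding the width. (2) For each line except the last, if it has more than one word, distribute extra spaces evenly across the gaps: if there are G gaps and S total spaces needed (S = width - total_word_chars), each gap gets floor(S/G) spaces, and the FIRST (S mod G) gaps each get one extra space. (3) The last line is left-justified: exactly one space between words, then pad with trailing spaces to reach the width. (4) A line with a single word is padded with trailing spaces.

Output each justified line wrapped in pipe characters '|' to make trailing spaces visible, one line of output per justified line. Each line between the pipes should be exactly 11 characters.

Answer: |blue       |
|morning    |
|give       |
|algorithm  |
|do    table|
|mountain   |
|system  cup|
|the    wolf|
|old     owl|
|garden     |

Derivation:
Line 1: ['blue'] (min_width=4, slack=7)
Line 2: ['morning'] (min_width=7, slack=4)
Line 3: ['give'] (min_width=4, slack=7)
Line 4: ['algorithm'] (min_width=9, slack=2)
Line 5: ['do', 'table'] (min_width=8, slack=3)
Line 6: ['mountain'] (min_width=8, slack=3)
Line 7: ['system', 'cup'] (min_width=10, slack=1)
Line 8: ['the', 'wolf'] (min_width=8, slack=3)
Line 9: ['old', 'owl'] (min_width=7, slack=4)
Line 10: ['garden'] (min_width=6, slack=5)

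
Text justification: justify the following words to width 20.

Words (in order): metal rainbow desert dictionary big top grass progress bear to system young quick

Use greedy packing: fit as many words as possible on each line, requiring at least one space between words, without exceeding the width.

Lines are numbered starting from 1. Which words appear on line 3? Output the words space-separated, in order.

Answer: grass progress bear

Derivation:
Line 1: ['metal', 'rainbow', 'desert'] (min_width=20, slack=0)
Line 2: ['dictionary', 'big', 'top'] (min_width=18, slack=2)
Line 3: ['grass', 'progress', 'bear'] (min_width=19, slack=1)
Line 4: ['to', 'system', 'young'] (min_width=15, slack=5)
Line 5: ['quick'] (min_width=5, slack=15)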